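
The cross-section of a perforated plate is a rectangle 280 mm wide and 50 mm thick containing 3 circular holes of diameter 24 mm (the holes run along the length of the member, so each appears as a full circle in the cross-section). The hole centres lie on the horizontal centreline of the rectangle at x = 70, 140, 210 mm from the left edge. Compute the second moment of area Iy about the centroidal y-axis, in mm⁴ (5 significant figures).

Iy ≈ 8.6984 × 10⁷ mm⁴

Split into non-overlapping primitives; take the origin at the lower-left of the bounding box.
Plate: 280 × 50, A = 14 000 mm², x = 140 mm, Ī = 91 466 667 mm⁴.
Hole 1 (subtracted): ⌀24, A = 452.3893 mm², x = 70 mm, Ī = 16286.02 mm⁴.
Hole 2 (subtracted): ⌀24, A = 452.3893 mm², x = 140 mm, Ī = 16286.02 mm⁴.
Hole 3 (subtracted): ⌀24, A = 452.3893 mm², x = 210 mm, Ī = 16286.02 mm⁴.
By symmetry the centroid is at mid-width, x̄ = 140 mm.
Transfer each piece to the centroidal y-axis using Ī + A·d² with d = x − 140:
  plate: d = 0 mm → contributes +91 466 667 mm⁴
  hole 1: d = -70 mm → contributes −2 232 994 mm⁴
  hole 2: d = 0 mm → contributes −16286.02 mm⁴
  hole 3: d = 70 mm → contributes −2 232 994 mm⁴
Total I = 86 984 393 mm⁴.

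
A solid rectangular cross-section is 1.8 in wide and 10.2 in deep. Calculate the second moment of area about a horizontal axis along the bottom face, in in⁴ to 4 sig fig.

The section: 1.8 × 10.2, A = 18.36 in², y = 5.1 in, Ī = 159.181 in⁴.
Transfer it to a horizontal axis along the bottom face using Ī + A·d² with d = y − 0:
  the section: d = 5.1 in → contributes +636.725 in⁴
Total I = 636.725 in⁴.

I_base ≈ 636.7 in⁴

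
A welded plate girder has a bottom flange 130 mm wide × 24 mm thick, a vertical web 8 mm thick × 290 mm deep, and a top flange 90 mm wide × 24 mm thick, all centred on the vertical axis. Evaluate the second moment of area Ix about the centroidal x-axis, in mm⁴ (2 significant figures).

Split into non-overlapping primitives; take the origin at the lower-left of the bounding box.
Bottom plate: 130 × 24, A = 3 120 mm², y = 12 mm, Ī = 149 760 mm⁴.
Web plate: 8 × 290, A = 2 320 mm², y = 169 mm, Ī = 16 259 333 mm⁴.
Top plate: 90 × 24, A = 2 160 mm², y = 326 mm, Ī = 103 680 mm⁴.
Centroid: ȳ = ΣA·y / ΣA = 149.2 mm.
Transfer each piece to the centroidal x-axis using Ī + A·d² with d = y − 149.2:
  bottom plate: d = -137.2 mm → contributes +58 853 108 mm⁴
  web plate: d = 19.83 mm → contributes +17 171 770 mm⁴
  top plate: d = 176.8 mm → contributes +67 645 600 mm⁴
Total I = 143 670 478 mm⁴.

Ix ≈ 1.4 × 10⁸ mm⁴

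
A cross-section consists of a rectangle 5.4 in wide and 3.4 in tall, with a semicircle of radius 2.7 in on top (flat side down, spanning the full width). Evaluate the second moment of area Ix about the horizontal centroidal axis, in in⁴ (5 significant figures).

Treat the section as a set of non-overlapping primitives; coordinates are from the bounding-box lower-left.
Rectangular body: 5.4 × 3.4, A = 18.36 in², y = 1.7 in, Ī = 17.6868 in⁴.
Semicircular cap: semicircle r = 2.7, A = 11.45111 in², y = 4.545916 in, Ī = 5.832935 in⁴.
Centroid: ȳ = ΣA·y / ΣA = 2.793179 in.
Transfer each piece to the horizontal centroidal axis using Ī + A·d² with d = y − 2.793179:
  rectangular body: d = -1.093179 in → contributes +39.62775 in⁴
  semicircular cap: d = 1.752736 in → contributes +41.0117 in⁴
Total I = 80.63945 in⁴.

Ix ≈ 80.639 in⁴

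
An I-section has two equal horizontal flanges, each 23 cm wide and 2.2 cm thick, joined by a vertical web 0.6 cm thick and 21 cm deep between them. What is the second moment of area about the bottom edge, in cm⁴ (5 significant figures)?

Treat the section as a set of non-overlapping primitives; coordinates are from the bounding-box lower-left.
Bottom flange: 23 × 2.2, A = 50.6 cm², y = 1.1 cm, Ī = 20.40867 cm⁴.
Web: 0.6 × 21, A = 12.6 cm², y = 12.7 cm, Ī = 463.05 cm⁴.
Top flange: 23 × 2.2, A = 50.6 cm², y = 24.3 cm, Ī = 20.40867 cm⁴.
Transfer each piece to a horizontal axis along the bottom face using Ī + A·d² with d = y − 0:
  bottom flange: d = 1.1 cm → contributes +81.63467 cm⁴
  web: d = 12.7 cm → contributes +2495.304 cm⁴
  top flange: d = 24.3 cm → contributes +29899.2 cm⁴
Total I = 32476.14 cm⁴.

I_base ≈ 3.2476 × 10⁴ cm⁴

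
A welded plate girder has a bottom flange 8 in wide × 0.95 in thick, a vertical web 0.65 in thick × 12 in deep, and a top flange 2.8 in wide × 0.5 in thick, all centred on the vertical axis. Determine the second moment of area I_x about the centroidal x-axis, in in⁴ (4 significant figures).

Treat the section as a set of non-overlapping primitives; coordinates are from the bounding-box lower-left.
Bottom plate: 8 × 0.95, A = 7.6 in², y = 0.475 in, Ī = 0.571583 in⁴.
Web plate: 0.65 × 12, A = 7.8 in², y = 6.95 in, Ī = 93.6 in⁴.
Top plate: 2.8 × 0.5, A = 1.4 in², y = 13.2 in, Ī = 0.0291667 in⁴.
Centroid: ȳ = ΣA·y / ΣA = 4.54167 in.
Transfer each piece to the centroidal x-axis using Ī + A·d² with d = y − 4.54167:
  bottom plate: d = -4.06667 in → contributes +126.259 in⁴
  web plate: d = 2.40833 in → contributes +138.841 in⁴
  top plate: d = 8.65833 in → contributes +104.983 in⁴
Total I = 370.082 in⁴.

I_x ≈ 370.1 in⁴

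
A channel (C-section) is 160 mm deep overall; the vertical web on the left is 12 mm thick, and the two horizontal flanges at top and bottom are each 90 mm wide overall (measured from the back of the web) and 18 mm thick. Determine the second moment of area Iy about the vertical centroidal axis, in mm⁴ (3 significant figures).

Treat the section as a set of non-overlapping primitives; coordinates are from the bounding-box lower-left.
Web: 12 × 160, A = 1 920 mm², x = 6 mm, Ī = 23 040 mm⁴.
Top flange (beyond web): 78 × 18, A = 1 404 mm², x = 51 mm, Ī = 711 828 mm⁴.
Bottom flange (beyond web): 78 × 18, A = 1 404 mm², x = 51 mm, Ī = 711 828 mm⁴.
Centroid: x̄ = ΣA·x / ΣA = 32.726 mm.
Transfer each piece to the vertical centroidal axis using Ī + A·d² with d = x − 32.726:
  web: d = -26.726 mm → contributes +1 394 444 mm⁴
  top flange (beyond web): d = 18.274 mm → contributes +1 180 684 mm⁴
  bottom flange (beyond web): d = 18.274 mm → contributes +1 180 684 mm⁴
Total I = 3 755 813 mm⁴.

Iy ≈ 3.76 × 10⁶ mm⁴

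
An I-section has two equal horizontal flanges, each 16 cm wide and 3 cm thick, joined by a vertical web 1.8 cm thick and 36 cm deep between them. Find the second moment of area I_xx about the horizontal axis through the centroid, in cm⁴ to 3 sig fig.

Decompose the section into non-overlapping parts with the origin at the bottom-left of its bounding rectangle.
Bottom flange: 16 × 3, A = 48 cm², y = 1.5 cm, Ī = 36 cm⁴.
Web: 1.8 × 36, A = 64.8 cm², y = 21 cm, Ī = 6998.4 cm⁴.
Top flange: 16 × 3, A = 48 cm², y = 40.5 cm, Ī = 36 cm⁴.
By symmetry the centroid is at mid-height, ȳ = 21 cm.
Transfer each piece to the horizontal axis through the centroid using Ī + A·d² with d = y − 21:
  bottom flange: d = -19.5 cm → contributes +18 288 cm⁴
  web: d = 0 cm → contributes +6998.4 cm⁴
  top flange: d = 19.5 cm → contributes +18 288 cm⁴
Total I = 43 574 cm⁴.

I_xx ≈ 4.36 × 10⁴ cm⁴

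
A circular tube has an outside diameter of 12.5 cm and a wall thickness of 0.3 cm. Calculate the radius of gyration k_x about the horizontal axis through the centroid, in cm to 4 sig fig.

k_x ≈ 4.315 cm

Break the section into simple shapes (no overlaps), measuring from the bottom-left corner of the bounding box.
Outer circle: ⌀12.5, A = 122.718 cm², y = 6.25 cm, Ī = 1198.42 cm⁴.
Bore (subtracted): ⌀11.9, A = 111.22 cm², y = 6.25 cm, Ī = 984.369 cm⁴.
By symmetry the centroid is at mid-height, ȳ = 6.25 cm.
All pieces are centred on the horizontal axis through the centroid, so I = ΣĪ (holes subtracted) = 214.054 cm⁴.
Radius of gyration: k = √(I/A) = √(214.054 / 11.4982) = 4.31466 cm.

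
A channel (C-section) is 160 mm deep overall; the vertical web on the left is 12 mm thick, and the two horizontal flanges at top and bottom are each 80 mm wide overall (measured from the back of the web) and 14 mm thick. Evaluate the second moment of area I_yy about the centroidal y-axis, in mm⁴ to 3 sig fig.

I_yy ≈ 2.29 × 10⁶ mm⁴

Treat the section as a set of non-overlapping primitives; coordinates are from the bounding-box lower-left.
Web: 12 × 160, A = 1 920 mm², x = 6 mm, Ī = 23 040 mm⁴.
Top flange (beyond web): 68 × 14, A = 952 mm², x = 46 mm, Ī = 366 837 mm⁴.
Bottom flange (beyond web): 68 × 14, A = 952 mm², x = 46 mm, Ī = 366 837 mm⁴.
Centroid: x̄ = ΣA·x / ΣA = 25.916 mm.
Transfer each piece to the centroidal y-axis using Ī + A·d² with d = x − 25.916:
  web: d = -19.916 mm → contributes +784 627 mm⁴
  top flange (beyond web): d = 20.084 mm → contributes +750 831 mm⁴
  bottom flange (beyond web): d = 20.084 mm → contributes +750 831 mm⁴
Total I = 2 286 288 mm⁴.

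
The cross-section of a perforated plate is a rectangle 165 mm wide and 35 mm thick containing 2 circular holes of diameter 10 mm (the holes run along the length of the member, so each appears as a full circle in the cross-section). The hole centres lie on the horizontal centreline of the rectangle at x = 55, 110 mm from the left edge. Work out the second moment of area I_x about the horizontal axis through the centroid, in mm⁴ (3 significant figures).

Split into non-overlapping primitives; take the origin at the lower-left of the bounding box.
Plate: 165 × 35, A = 5 775 mm², y = 17.5 mm, Ī = 589 531 mm⁴.
Hole 1 (subtracted): ⌀10, A = 78.54 mm², y = 17.5 mm, Ī = 490.87 mm⁴.
Hole 2 (subtracted): ⌀10, A = 78.54 mm², y = 17.5 mm, Ī = 490.87 mm⁴.
By symmetry the centroid is at mid-height, ȳ = 17.5 mm.
All pieces are centred on the horizontal axis through the centroid, so I = ΣĪ (holes subtracted) = 588 550 mm⁴.

I_x ≈ 5.89 × 10⁵ mm⁴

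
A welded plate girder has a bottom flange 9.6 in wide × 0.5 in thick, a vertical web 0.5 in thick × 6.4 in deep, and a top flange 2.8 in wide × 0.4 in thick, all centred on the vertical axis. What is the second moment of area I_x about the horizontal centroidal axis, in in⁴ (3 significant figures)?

I_x ≈ 63.3 in⁴

Decompose the section into non-overlapping parts with the origin at the bottom-left of its bounding rectangle.
Bottom plate: 9.6 × 0.5, A = 4.8 in², y = 0.25 in, Ī = 0.1 in⁴.
Web plate: 0.5 × 6.4, A = 3.2 in², y = 3.7 in, Ī = 10.923 in⁴.
Top plate: 2.8 × 0.4, A = 1.12 in², y = 7.1 in, Ī = 0.014933 in⁴.
Centroid: ȳ = ΣA·y / ΣA = 2.3018 in.
Transfer each piece to the horizontal centroidal axis using Ī + A·d² with d = y − 2.3018:
  bottom plate: d = -2.0518 in → contributes +20.307 in⁴
  web plate: d = 1.3982 in → contributes +17.179 in⁴
  top plate: d = 4.7982 in → contributes +25.801 in⁴
Total I = 63.286 in⁴.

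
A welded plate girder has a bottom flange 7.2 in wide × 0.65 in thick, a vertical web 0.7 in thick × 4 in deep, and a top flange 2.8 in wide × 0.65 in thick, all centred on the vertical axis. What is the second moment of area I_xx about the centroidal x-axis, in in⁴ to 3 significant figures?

Split into non-overlapping primitives; take the origin at the lower-left of the bounding box.
Bottom plate: 7.2 × 0.65, A = 4.68 in², y = 0.325 in, Ī = 0.16478 in⁴.
Web plate: 0.7 × 4, A = 2.8 in², y = 2.65 in, Ī = 3.7333 in⁴.
Top plate: 2.8 × 0.65, A = 1.82 in², y = 4.975 in, Ī = 0.064079 in⁴.
Centroid: ȳ = ΣA·y / ΣA = 1.935 in.
Transfer each piece to the centroidal x-axis using Ī + A·d² with d = y − 1.935:
  bottom plate: d = -1.61 in → contributes +12.296 in⁴
  web plate: d = 0.715 in → contributes +5.1648 in⁴
  top plate: d = 3.04 in → contributes +16.884 in⁴
Total I = 34.344 in⁴.

I_xx ≈ 34.3 in⁴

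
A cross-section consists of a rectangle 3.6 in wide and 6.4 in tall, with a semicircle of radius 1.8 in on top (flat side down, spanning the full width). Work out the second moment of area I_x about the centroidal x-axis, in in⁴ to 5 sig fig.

I_x ≈ 145.30 in⁴

Break the section into simple shapes (no overlaps), measuring from the bottom-left corner of the bounding box.
Rectangular body: 3.6 × 6.4, A = 23.04 in², y = 3.2 in, Ī = 78.6432 in⁴.
Semicircular cap: semicircle r = 1.8, A = 5.08938 in², y = 7.163944 in, Ī = 1.152185 in⁴.
Centroid: ȳ = ΣA·y / ΣA = 3.917187 in.
Transfer each piece to the centroidal x-axis using Ī + A·d² with d = y − 3.917187:
  rectangular body: d = -0.7171867 in → contributes +90.49398 in⁴
  semicircular cap: d = 3.246757 in → contributes +54.80154 in⁴
Total I = 145.2955 in⁴.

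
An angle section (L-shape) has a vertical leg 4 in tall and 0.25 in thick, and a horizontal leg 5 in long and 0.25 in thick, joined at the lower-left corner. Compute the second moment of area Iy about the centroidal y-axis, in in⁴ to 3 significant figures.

Split into non-overlapping primitives; take the origin at the lower-left of the bounding box.
Vertical leg: 0.25 × 4, A = 1 in², x = 0.125 in, Ī = 0.0052083 in⁴.
Horizontal leg (remainder): 4.75 × 0.25, A = 1.1875 in², x = 2.625 in, Ī = 2.2327 in⁴.
Centroid: x̄ = ΣA·x / ΣA = 1.4821 in.
Transfer each piece to the centroidal y-axis using Ī + A·d² with d = x − 1.4821:
  vertical leg: d = -1.3571 in → contributes +1.847 in⁴
  horizontal leg (remainder): d = 1.1429 in → contributes +3.7838 in⁴
Total I = 5.6308 in⁴.

Iy ≈ 5.63 in⁴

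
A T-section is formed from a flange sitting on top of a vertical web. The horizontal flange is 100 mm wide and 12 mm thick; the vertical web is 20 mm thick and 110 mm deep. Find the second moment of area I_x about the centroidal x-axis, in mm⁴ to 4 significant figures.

Split into non-overlapping primitives; take the origin at the lower-left of the bounding box.
Flange: 100 × 12, A = 1 200 mm², y = 116 mm, Ī = 14 400 mm⁴.
Web: 20 × 110, A = 2 200 mm², y = 55 mm, Ī = 2 218 333 mm⁴.
Centroid: ȳ = ΣA·y / ΣA = 76.5294 mm.
Transfer each piece to the centroidal x-axis using Ī + A·d² with d = y − 76.5294:
  flange: d = 39.4706 mm → contributes +1 883 913 mm⁴
  web: d = -21.5294 mm → contributes +3 238 068 mm⁴
Total I = 5 121 980 mm⁴.

I_x ≈ 5.122 × 10⁶ mm⁴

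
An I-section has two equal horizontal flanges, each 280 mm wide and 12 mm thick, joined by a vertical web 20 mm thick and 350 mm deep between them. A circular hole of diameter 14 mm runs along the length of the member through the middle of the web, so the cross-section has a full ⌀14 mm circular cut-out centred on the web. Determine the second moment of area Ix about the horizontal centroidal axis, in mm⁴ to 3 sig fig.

Ix ≈ 2.92 × 10⁸ mm⁴

Decompose the section into non-overlapping parts with the origin at the bottom-left of its bounding rectangle.
Bottom flange: 280 × 12, A = 3 360 mm², y = 6 mm, Ī = 40 320 mm⁴.
Web: 20 × 350, A = 7 000 mm², y = 187 mm, Ī = 71 458 333 mm⁴.
Top flange: 280 × 12, A = 3 360 mm², y = 368 mm, Ī = 40 320 mm⁴.
Hole (subtracted): ⌀14, A = 153.94 mm², y = 187 mm, Ī = 1885.7 mm⁴.
By symmetry the centroid is at mid-height, ȳ = 187 mm.
Transfer each piece to the horizontal centroidal axis using Ī + A·d² with d = y − 187:
  bottom flange: d = -181 mm → contributes +110 117 280 mm⁴
  web: d = 0 mm → contributes +71 458 333 mm⁴
  top flange: d = 181 mm → contributes +110 117 280 mm⁴
  hole: d = 0 mm → contributes −1885.7 mm⁴
Total I = 291 691 008 mm⁴.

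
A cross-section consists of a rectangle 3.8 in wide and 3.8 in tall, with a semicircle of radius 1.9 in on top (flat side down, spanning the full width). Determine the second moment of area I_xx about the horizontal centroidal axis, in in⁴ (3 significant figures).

I_xx ≈ 48.6 in⁴

Decompose the section into non-overlapping parts with the origin at the bottom-left of its bounding rectangle.
Rectangular body: 3.8 × 3.8, A = 14.44 in², y = 1.9 in, Ī = 17.376 in⁴.
Semicircular cap: semicircle r = 1.9, A = 5.6706 in², y = 4.6064 in, Ī = 1.4304 in⁴.
Centroid: ȳ = ΣA·y / ΣA = 2.6631 in.
Transfer each piece to the horizontal centroidal axis using Ī + A·d² with d = y − 2.6631:
  rectangular body: d = -0.76312 in → contributes +25.785 in⁴
  semicircular cap: d = 1.9433 in → contributes +22.844 in⁴
Total I = 48.629 in⁴.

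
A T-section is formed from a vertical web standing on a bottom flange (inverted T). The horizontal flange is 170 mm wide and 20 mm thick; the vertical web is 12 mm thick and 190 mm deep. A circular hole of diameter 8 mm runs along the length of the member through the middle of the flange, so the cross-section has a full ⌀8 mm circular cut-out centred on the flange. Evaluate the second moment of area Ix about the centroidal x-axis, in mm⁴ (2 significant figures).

Treat the section as a set of non-overlapping primitives; coordinates are from the bounding-box lower-left.
Flange: 170 × 20, A = 3 400 mm², y = 10 mm, Ī = 113 333 mm⁴.
Web: 12 × 190, A = 2 280 mm², y = 115 mm, Ī = 6 859 000 mm⁴.
Hole (subtracted): ⌀8, A = 50.27 mm², y = 10 mm, Ī = 201.1 mm⁴.
Centroid: ȳ = ΣA·y / ΣA = 52.52 mm.
Transfer each piece to the centroidal x-axis using Ī + A·d² with d = y − 52.52:
  flange: d = -42.52 mm → contributes +6 261 581 mm⁴
  web: d = 62.48 mm → contributes +15 758 352 mm⁴
  hole: d = -42.52 mm → contributes −91 097 mm⁴
Total I = 21 928 837 mm⁴.

Ix ≈ 2.2 × 10⁷ mm⁴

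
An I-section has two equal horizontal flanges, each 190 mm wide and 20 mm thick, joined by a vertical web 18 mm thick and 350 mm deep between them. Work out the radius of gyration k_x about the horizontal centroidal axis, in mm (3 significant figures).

Decompose the section into non-overlapping parts with the origin at the bottom-left of its bounding rectangle.
Bottom flange: 190 × 20, A = 3 800 mm², y = 10 mm, Ī = 126 667 mm⁴.
Web: 18 × 350, A = 6 300 mm², y = 195 mm, Ī = 64 312 500 mm⁴.
Top flange: 190 × 20, A = 3 800 mm², y = 380 mm, Ī = 126 667 mm⁴.
By symmetry the centroid is at mid-height, ȳ = 195 mm.
Transfer each piece to the horizontal centroidal axis using Ī + A·d² with d = y − 195:
  bottom flange: d = -185 mm → contributes +130 181 667 mm⁴
  web: d = 0 mm → contributes +64 312 500 mm⁴
  top flange: d = 185 mm → contributes +130 181 667 mm⁴
Total I = 324 675 833 mm⁴.
Radius of gyration: k = √(I/A) = √(324 675 833 / 13 900) = 152.83 mm.

k_x ≈ 153 mm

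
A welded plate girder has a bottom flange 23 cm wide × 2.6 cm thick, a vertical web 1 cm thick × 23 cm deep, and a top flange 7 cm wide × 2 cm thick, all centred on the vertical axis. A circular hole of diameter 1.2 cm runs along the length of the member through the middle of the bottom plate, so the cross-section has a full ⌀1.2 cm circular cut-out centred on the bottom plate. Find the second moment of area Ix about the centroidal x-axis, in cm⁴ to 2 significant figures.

Split into non-overlapping primitives; take the origin at the lower-left of the bounding box.
Bottom plate: 23 × 2.6, A = 59.8 cm², y = 1.3 cm, Ī = 33.69 cm⁴.
Web plate: 1 × 23, A = 23 cm², y = 14.1 cm, Ī = 1 014 cm⁴.
Top plate: 7 × 2, A = 14 cm², y = 26.6 cm, Ī = 4.667 cm⁴.
Hole (subtracted): ⌀1.2, A = 1.131 cm², y = 1.3 cm, Ī = 0.1018 cm⁴.
Centroid: ȳ = ΣA·y / ΣA = 8.08 cm.
Transfer each piece to the centroidal x-axis using Ī + A·d² with d = y − 8.08:
  bottom plate: d = -6.78 cm → contributes +2 782 cm⁴
  web plate: d = 6.02 cm → contributes +1 848 cm⁴
  top plate: d = 18.52 cm → contributes +4 807 cm⁴
  hole: d = -6.78 cm → contributes −52.09 cm⁴
Total I = 9 384 cm⁴.

Ix ≈ 9400 cm⁴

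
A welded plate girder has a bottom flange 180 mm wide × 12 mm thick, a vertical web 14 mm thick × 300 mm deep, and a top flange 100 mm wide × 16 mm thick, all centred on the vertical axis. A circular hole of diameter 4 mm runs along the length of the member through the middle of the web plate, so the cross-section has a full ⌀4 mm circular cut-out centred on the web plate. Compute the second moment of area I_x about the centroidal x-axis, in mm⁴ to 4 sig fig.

I_x ≈ 1.232 × 10⁸ mm⁴

Break the section into simple shapes (no overlaps), measuring from the bottom-left corner of the bounding box.
Bottom plate: 180 × 12, A = 2 160 mm², y = 6 mm, Ī = 25 920 mm⁴.
Web plate: 14 × 300, A = 4 200 mm², y = 162 mm, Ī = 31 500 000 mm⁴.
Top plate: 100 × 16, A = 1 600 mm², y = 320 mm, Ī = 34133.3 mm⁴.
Hole (subtracted): ⌀4, A = 12.5664 mm², y = 162 mm, Ī = 12.5664 mm⁴.
Centroid: ȳ = ΣA·y / ΣA = 151.41 mm.
Transfer each piece to the centroidal x-axis using Ī + A·d² with d = y − 151.41:
  bottom plate: d = -145.41 mm → contributes +45 697 370 mm⁴
  web plate: d = 10.5896 mm → contributes +31 970 985 mm⁴
  top plate: d = 168.59 mm → contributes +45 510 049 mm⁴
  hole: d = 10.5896 mm → contributes −1421.75 mm⁴
Total I = 123 176 982 mm⁴.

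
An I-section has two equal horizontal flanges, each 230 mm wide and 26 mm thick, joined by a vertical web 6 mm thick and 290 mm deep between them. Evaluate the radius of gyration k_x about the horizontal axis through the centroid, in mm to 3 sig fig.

Split into non-overlapping primitives; take the origin at the lower-left of the bounding box.
Bottom flange: 230 × 26, A = 5 980 mm², y = 13 mm, Ī = 336 873 mm⁴.
Web: 6 × 290, A = 1 740 mm², y = 171 mm, Ī = 12 194 500 mm⁴.
Top flange: 230 × 26, A = 5 980 mm², y = 329 mm, Ī = 336 873 mm⁴.
By symmetry the centroid is at mid-height, ȳ = 171 mm.
Transfer each piece to the horizontal axis through the centroid using Ī + A·d² with d = y − 171:
  bottom flange: d = -158 mm → contributes +149 621 593 mm⁴
  web: d = 0 mm → contributes +12 194 500 mm⁴
  top flange: d = 158 mm → contributes +149 621 593 mm⁴
Total I = 311 437 687 mm⁴.
Radius of gyration: k = √(I/A) = √(311 437 687 / 13 700) = 150.77 mm.

k_x ≈ 151 mm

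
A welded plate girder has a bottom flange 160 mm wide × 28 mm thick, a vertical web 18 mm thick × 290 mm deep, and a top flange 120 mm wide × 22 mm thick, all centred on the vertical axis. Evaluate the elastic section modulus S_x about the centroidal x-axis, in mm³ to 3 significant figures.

S_x ≈ 1.08 × 10⁶ mm³

Decompose the section into non-overlapping parts with the origin at the bottom-left of its bounding rectangle.
Bottom plate: 160 × 28, A = 4 480 mm², y = 14 mm, Ī = 292 693 mm⁴.
Web plate: 18 × 290, A = 5 220 mm², y = 173 mm, Ī = 36 583 500 mm⁴.
Top plate: 120 × 22, A = 2 640 mm², y = 329 mm, Ī = 106 480 mm⁴.
Centroid: ȳ = ΣA·y / ΣA = 148.65 mm.
Transfer each piece to the centroidal x-axis using Ī + A·d² with d = y − 148.65:
  bottom plate: d = -134.65 mm → contributes +81 517 784 mm⁴
  web plate: d = 24.35 mm → contributes +39 678 576 mm⁴
  top plate: d = 180.35 mm → contributes +85 975 521 mm⁴
Total I = 207 171 881 mm⁴.
Extreme fibre distance c = 191.35 mm; S = I/c = 1 082 685 mm³.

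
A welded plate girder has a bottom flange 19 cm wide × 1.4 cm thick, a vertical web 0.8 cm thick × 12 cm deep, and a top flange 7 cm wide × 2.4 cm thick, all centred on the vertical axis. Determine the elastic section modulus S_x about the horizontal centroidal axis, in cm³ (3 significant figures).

Break the section into simple shapes (no overlaps), measuring from the bottom-left corner of the bounding box.
Bottom plate: 19 × 1.4, A = 26.6 cm², y = 0.7 cm, Ī = 4.3447 cm⁴.
Web plate: 0.8 × 12, A = 9.6 cm², y = 7.4 cm, Ī = 115.2 cm⁴.
Top plate: 7 × 2.4, A = 16.8 cm², y = 14.6 cm, Ī = 8.064 cm⁴.
Centroid: ȳ = ΣA·y / ΣA = 6.3196 cm.
Transfer each piece to the horizontal centroidal axis using Ī + A·d² with d = y − 6.3196:
  bottom plate: d = -5.6196 cm → contributes +844.38 cm⁴
  web plate: d = 1.0804 cm → contributes +126.41 cm⁴
  top plate: d = 8.2804 cm → contributes +1 160 cm⁴
Total I = 2130.7 cm⁴.
Extreme fibre distance c = 9.4804 cm; S = I/c = 224.75 cm³.

S_x ≈ 225 cm³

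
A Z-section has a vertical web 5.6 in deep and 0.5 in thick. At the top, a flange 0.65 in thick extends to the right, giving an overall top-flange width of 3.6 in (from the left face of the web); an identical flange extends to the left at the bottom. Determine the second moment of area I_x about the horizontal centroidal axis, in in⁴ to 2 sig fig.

I_x ≈ 32 in⁴

Split into non-overlapping primitives; take the origin at the lower-left of the bounding box.
Web: 0.5 × 5.6, A = 2.8 in², y = 2.8 in, Ī = 7.317 in⁴.
Top flange (beyond web): 3.1 × 0.65, A = 2.015 in², y = 5.275 in, Ī = 0.07094 in⁴.
Bottom flange (beyond web): 3.1 × 0.65, A = 2.015 in², y = 0.325 in, Ī = 0.07094 in⁴.
Centroid: ȳ = ΣA·y / ΣA = 2.8 in.
Transfer each piece to the horizontal centroidal axis using Ī + A·d² with d = y − 2.8:
  web: d = 0 in → contributes +7.317 in⁴
  top flange (beyond web): d = 2.475 in → contributes +12.41 in⁴
  bottom flange (beyond web): d = -2.475 in → contributes +12.41 in⁴
Total I = 32.15 in⁴.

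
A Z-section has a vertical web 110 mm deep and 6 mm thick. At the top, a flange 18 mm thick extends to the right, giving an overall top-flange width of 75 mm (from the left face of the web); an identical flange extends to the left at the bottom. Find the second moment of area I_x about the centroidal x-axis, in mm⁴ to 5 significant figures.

Treat the section as a set of non-overlapping primitives; coordinates are from the bounding-box lower-left.
Web: 6 × 110, A = 660 mm², y = 55 mm, Ī = 665 500 mm⁴.
Top flange (beyond web): 69 × 18, A = 1 242 mm², y = 101 mm, Ī = 33 534 mm⁴.
Bottom flange (beyond web): 69 × 18, A = 1 242 mm², y = 9 mm, Ī = 33 534 mm⁴.
Centroid: ȳ = ΣA·y / ΣA = 55 mm.
Transfer each piece to the centroidal x-axis using Ī + A·d² with d = y − 55:
  web: d = 0 mm → contributes +665 500 mm⁴
  top flange (beyond web): d = 46 mm → contributes +2 661 606 mm⁴
  bottom flange (beyond web): d = -46 mm → contributes +2 661 606 mm⁴
Total I = 5 988 712 mm⁴.

I_x ≈ 5.9887 × 10⁶ mm⁴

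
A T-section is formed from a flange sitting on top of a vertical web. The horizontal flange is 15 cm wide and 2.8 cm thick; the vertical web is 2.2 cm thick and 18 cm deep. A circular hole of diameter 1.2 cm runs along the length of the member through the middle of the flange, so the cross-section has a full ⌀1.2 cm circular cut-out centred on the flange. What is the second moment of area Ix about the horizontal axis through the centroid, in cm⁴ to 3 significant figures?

Ix ≈ 3270 cm⁴

Split into non-overlapping primitives; take the origin at the lower-left of the bounding box.
Flange: 15 × 2.8, A = 42 cm², y = 19.4 cm, Ī = 27.44 cm⁴.
Web: 2.2 × 18, A = 39.6 cm², y = 9 cm, Ī = 1069.2 cm⁴.
Hole (subtracted): ⌀1.2, A = 1.131 cm², y = 19.4 cm, Ī = 0.10179 cm⁴.
Centroid: ȳ = ΣA·y / ΣA = 14.282 cm.
Transfer each piece to the horizontal axis through the centroid using Ī + A·d² with d = y − 14.282:
  flange: d = 5.118 cm → contributes +1127.6 cm⁴
  web: d = -5.282 cm → contributes +2 174 cm⁴
  hole: d = 5.118 cm → contributes −29.726 cm⁴
Total I = 3271.9 cm⁴.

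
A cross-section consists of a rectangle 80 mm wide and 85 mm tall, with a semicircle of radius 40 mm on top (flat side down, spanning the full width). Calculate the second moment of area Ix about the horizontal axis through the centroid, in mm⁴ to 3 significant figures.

Split into non-overlapping primitives; take the origin at the lower-left of the bounding box.
Rectangular body: 80 × 85, A = 6 800 mm², y = 42.5 mm, Ī = 4 094 167 mm⁴.
Semicircular cap: semicircle r = 40, A = 2513.3 mm², y = 101.98 mm, Ī = 280 978 mm⁴.
Centroid: ȳ = ΣA·y / ΣA = 58.55 mm.
Transfer each piece to the horizontal axis through the centroid using Ī + A·d² with d = y − 58.55:
  rectangular body: d = -16.05 mm → contributes +5 845 929 mm⁴
  semicircular cap: d = 43.426 mm → contributes +5 020 604 mm⁴
Total I = 10 866 533 mm⁴.

Ix ≈ 1.09 × 10⁷ mm⁴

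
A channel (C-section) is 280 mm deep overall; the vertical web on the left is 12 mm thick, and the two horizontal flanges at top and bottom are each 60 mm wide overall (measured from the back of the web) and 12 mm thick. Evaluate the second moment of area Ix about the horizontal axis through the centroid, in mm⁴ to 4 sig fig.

Decompose the section into non-overlapping parts with the origin at the bottom-left of its bounding rectangle.
Web: 12 × 280, A = 3 360 mm², y = 140 mm, Ī = 21 952 000 mm⁴.
Top flange (beyond web): 48 × 12, A = 576 mm², y = 274 mm, Ī = 6 912 mm⁴.
Bottom flange (beyond web): 48 × 12, A = 576 mm², y = 6 mm, Ī = 6 912 mm⁴.
By symmetry the centroid is at mid-height, ȳ = 140 mm.
Transfer each piece to the horizontal axis through the centroid using Ī + A·d² with d = y − 140:
  web: d = 0 mm → contributes +21 952 000 mm⁴
  top flange (beyond web): d = 134 mm → contributes +10 349 568 mm⁴
  bottom flange (beyond web): d = -134 mm → contributes +10 349 568 mm⁴
Total I = 42 651 136 mm⁴.

Ix ≈ 4.265 × 10⁷ mm⁴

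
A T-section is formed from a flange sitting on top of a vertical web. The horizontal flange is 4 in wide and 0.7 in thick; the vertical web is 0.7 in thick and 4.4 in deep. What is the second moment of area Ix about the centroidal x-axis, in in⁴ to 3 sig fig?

Treat the section as a set of non-overlapping primitives; coordinates are from the bounding-box lower-left.
Flange: 4 × 0.7, A = 2.8 in², y = 4.75 in, Ī = 0.11433 in⁴.
Web: 0.7 × 4.4, A = 3.08 in², y = 2.2 in, Ī = 4.9691 in⁴.
Centroid: ȳ = ΣA·y / ΣA = 3.4143 in.
Transfer each piece to the centroidal x-axis using Ī + A·d² with d = y − 3.4143:
  flange: d = 1.3357 in → contributes +5.1099 in⁴
  web: d = -1.2143 in → contributes +9.5105 in⁴
Total I = 14.62 in⁴.

Ix ≈ 14.6 in⁴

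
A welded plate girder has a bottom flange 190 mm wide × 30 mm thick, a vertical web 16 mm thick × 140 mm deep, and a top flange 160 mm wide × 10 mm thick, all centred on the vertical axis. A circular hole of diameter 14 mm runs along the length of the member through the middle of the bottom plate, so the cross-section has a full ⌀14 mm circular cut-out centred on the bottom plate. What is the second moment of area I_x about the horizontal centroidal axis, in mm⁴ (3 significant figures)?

I_x ≈ 4.00 × 10⁷ mm⁴

Split into non-overlapping primitives; take the origin at the lower-left of the bounding box.
Bottom plate: 190 × 30, A = 5 700 mm², y = 15 mm, Ī = 427 500 mm⁴.
Web plate: 16 × 140, A = 2 240 mm², y = 100 mm, Ī = 3 658 667 mm⁴.
Top plate: 160 × 10, A = 1 600 mm², y = 175 mm, Ī = 13 333 mm⁴.
Hole (subtracted): ⌀14, A = 153.94 mm², y = 15 mm, Ī = 1885.7 mm⁴.
Centroid: ȳ = ΣA·y / ΣA = 62.56 mm.
Transfer each piece to the horizontal centroidal axis using Ī + A·d² with d = y − 62.56:
  bottom plate: d = -47.56 mm → contributes +13 320 572 mm⁴
  web plate: d = 37.44 mm → contributes +6 798 615 mm⁴
  top plate: d = 112.44 mm → contributes +20 241 782 mm⁴
  hole: d = -47.56 mm → contributes −350 085 mm⁴
Total I = 40 010 883 mm⁴.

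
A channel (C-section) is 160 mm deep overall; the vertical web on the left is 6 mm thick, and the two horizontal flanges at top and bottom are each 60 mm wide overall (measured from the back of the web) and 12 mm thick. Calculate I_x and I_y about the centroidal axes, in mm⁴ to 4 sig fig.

Treat the section as a set of non-overlapping primitives; coordinates are from the bounding-box lower-left.
Web: 6 × 160, A = 960 mm², y = 80 mm, Ī = 2 048 000 mm⁴.
Top flange (beyond web): 54 × 12, A = 648 mm², y = 154 mm, Ī = 7 776 mm⁴.
Bottom flange (beyond web): 54 × 12, A = 648 mm², y = 6 mm, Ī = 7 776 mm⁴.
By symmetry the centroid is at mid-height, ȳ = 80 mm.
Transfer each piece to the centroidal x-axis using Ī + A·d² with d = y − 80:
  web: d = 0 mm → contributes +2 048 000 mm⁴
  top flange (beyond web): d = 74 mm → contributes +3 556 224 mm⁴
  bottom flange (beyond web): d = -74 mm → contributes +3 556 224 mm⁴
Total I = 9 160 448 mm⁴.
For the y-axis: x̄ = 20.234 mm.
Repeating about the centroidal y-axis gives I_y = 814 148 mm⁴.

I_x ≈ 9.160 × 10⁶ mm⁴, I_y ≈ 8.141 × 10⁵ mm⁴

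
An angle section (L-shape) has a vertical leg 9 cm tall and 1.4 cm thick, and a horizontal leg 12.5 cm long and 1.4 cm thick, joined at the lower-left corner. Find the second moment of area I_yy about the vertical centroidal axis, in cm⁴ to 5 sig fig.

I_yy ≈ 433.42 cm⁴

Split into non-overlapping primitives; take the origin at the lower-left of the bounding box.
Vertical leg: 1.4 × 9, A = 12.6 cm², x = 0.7 cm, Ī = 2.058 cm⁴.
Horizontal leg (remainder): 11.1 × 1.4, A = 15.54 cm², x = 6.95 cm, Ī = 159.557 cm⁴.
Centroid: x̄ = ΣA·x / ΣA = 4.151493 cm.
Transfer each piece to the vertical centroidal axis using Ī + A·d² with d = x − 4.151493:
  vertical leg: d = -3.451493 cm → contributes +152.1593 cm⁴
  horizontal leg (remainder): d = 2.798507 cm → contributes +281.2607 cm⁴
Total I = 433.42 cm⁴.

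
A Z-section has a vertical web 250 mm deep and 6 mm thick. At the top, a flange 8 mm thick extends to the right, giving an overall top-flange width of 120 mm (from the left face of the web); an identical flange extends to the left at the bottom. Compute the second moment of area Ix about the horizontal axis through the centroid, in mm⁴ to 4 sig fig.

Ix ≈ 3.453 × 10⁷ mm⁴

Decompose the section into non-overlapping parts with the origin at the bottom-left of its bounding rectangle.
Web: 6 × 250, A = 1 500 mm², y = 125 mm, Ī = 7 812 500 mm⁴.
Top flange (beyond web): 114 × 8, A = 912 mm², y = 246 mm, Ī = 4 864 mm⁴.
Bottom flange (beyond web): 114 × 8, A = 912 mm², y = 4 mm, Ī = 4 864 mm⁴.
Centroid: ȳ = ΣA·y / ΣA = 125 mm.
Transfer each piece to the horizontal axis through the centroid using Ī + A·d² with d = y − 125:
  web: d = 0 mm → contributes +7 812 500 mm⁴
  top flange (beyond web): d = 121 mm → contributes +13 357 456 mm⁴
  bottom flange (beyond web): d = -121 mm → contributes +13 357 456 mm⁴
Total I = 34 527 412 mm⁴.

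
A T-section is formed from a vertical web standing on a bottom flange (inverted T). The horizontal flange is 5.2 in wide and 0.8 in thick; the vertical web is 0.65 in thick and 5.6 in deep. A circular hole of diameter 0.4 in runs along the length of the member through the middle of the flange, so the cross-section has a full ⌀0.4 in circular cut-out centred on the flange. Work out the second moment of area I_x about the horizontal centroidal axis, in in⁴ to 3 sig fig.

Treat the section as a set of non-overlapping primitives; coordinates are from the bounding-box lower-left.
Flange: 5.2 × 0.8, A = 4.16 in², y = 0.4 in, Ī = 0.22187 in⁴.
Web: 0.65 × 5.6, A = 3.64 in², y = 3.6 in, Ī = 9.5125 in⁴.
Hole (subtracted): ⌀0.4, A = 0.12566 in², y = 0.4 in, Ī = 0.0012566 in⁴.
Centroid: ȳ = ΣA·y / ΣA = 1.9178 in.
Transfer each piece to the horizontal centroidal axis using Ī + A·d² with d = y − 1.9178:
  flange: d = -1.5178 in → contributes +9.8052 in⁴
  web: d = 1.6822 in → contributes +19.813 in⁴
  hole: d = -1.5178 in → contributes −0.29074 in⁴
Total I = 29.328 in⁴.

I_x ≈ 29.3 in⁴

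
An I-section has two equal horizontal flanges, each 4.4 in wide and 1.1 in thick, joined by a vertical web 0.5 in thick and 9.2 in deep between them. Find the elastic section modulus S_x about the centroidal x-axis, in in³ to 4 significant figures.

S_x ≈ 50.91 in³

Split into non-overlapping primitives; take the origin at the lower-left of the bounding box.
Bottom flange: 4.4 × 1.1, A = 4.84 in², y = 0.55 in, Ī = 0.488033 in⁴.
Web: 0.5 × 9.2, A = 4.6 in², y = 5.7 in, Ī = 32.4453 in⁴.
Top flange: 4.4 × 1.1, A = 4.84 in², y = 10.85 in, Ī = 0.488033 in⁴.
By symmetry the centroid is at mid-height, ȳ = 5.7 in.
Transfer each piece to the centroidal x-axis using Ī + A·d² with d = y − 5.7:
  bottom flange: d = -5.15 in → contributes +128.857 in⁴
  web: d = 0 in → contributes +32.4453 in⁴
  top flange: d = 5.15 in → contributes +128.857 in⁴
Total I = 290.159 in⁴.
Extreme fibre distance c = 5.7 in; S = I/c = 50.9051 in³.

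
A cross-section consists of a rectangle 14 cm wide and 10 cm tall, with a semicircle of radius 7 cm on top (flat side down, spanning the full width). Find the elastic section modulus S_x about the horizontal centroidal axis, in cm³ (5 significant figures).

S_x ≈ 499.94 cm³

Treat the section as a set of non-overlapping primitives; coordinates are from the bounding-box lower-left.
Rectangular body: 14 × 10, A = 140 cm², y = 5 cm, Ī = 1166.667 cm⁴.
Semicircular cap: semicircle r = 7, A = 76.96902 cm², y = 12.97089 cm, Ī = 263.5265 cm⁴.
Centroid: ȳ = ΣA·y / ΣA = 7.827647 cm.
Transfer each piece to the horizontal centroidal axis using Ī + A·d² with d = y − 7.827647:
  rectangular body: d = -2.827647 cm → contributes +2286.049 cm⁴
  semicircular cap: d = 5.143245 cm → contributes +2299.586 cm⁴
Total I = 4585.635 cm⁴.
Extreme fibre distance c = 9.172353 cm; S = I/c = 499.9409 cm³.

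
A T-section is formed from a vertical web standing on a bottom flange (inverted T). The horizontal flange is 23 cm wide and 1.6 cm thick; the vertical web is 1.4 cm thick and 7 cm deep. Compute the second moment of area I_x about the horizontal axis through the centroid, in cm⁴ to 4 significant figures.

I_x ≈ 191.0 cm⁴

Split into non-overlapping primitives; take the origin at the lower-left of the bounding box.
Flange: 23 × 1.6, A = 36.8 cm², y = 0.8 cm, Ī = 7.85067 cm⁴.
Web: 1.4 × 7, A = 9.8 cm², y = 5.1 cm, Ī = 40.0167 cm⁴.
Centroid: ȳ = ΣA·y / ΣA = 1.70429 cm.
Transfer each piece to the horizontal axis through the centroid using Ī + A·d² with d = y − 1.70429:
  flange: d = -0.904292 cm → contributes +37.9436 cm⁴
  web: d = 3.39571 cm → contributes +153.019 cm⁴
Total I = 190.962 cm⁴.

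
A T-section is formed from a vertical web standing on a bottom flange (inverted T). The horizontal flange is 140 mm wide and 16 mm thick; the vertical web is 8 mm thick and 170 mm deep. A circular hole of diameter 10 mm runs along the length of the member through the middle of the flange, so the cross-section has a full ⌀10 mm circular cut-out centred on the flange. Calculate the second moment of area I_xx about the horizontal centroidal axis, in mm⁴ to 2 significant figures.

Split into non-overlapping primitives; take the origin at the lower-left of the bounding box.
Flange: 140 × 16, A = 2 240 mm², y = 8 mm, Ī = 47 787 mm⁴.
Web: 8 × 170, A = 1 360 mm², y = 101 mm, Ī = 3 275 333 mm⁴.
Hole (subtracted): ⌀10, A = 78.54 mm², y = 8 mm, Ī = 490.9 mm⁴.
Centroid: ȳ = ΣA·y / ΣA = 43.92 mm.
Transfer each piece to the horizontal centroidal axis using Ī + A·d² with d = y − 43.92:
  flange: d = -35.92 mm → contributes +2 937 443 mm⁴
  web: d = 57.08 mm → contributes +7 706 864 mm⁴
  hole: d = -35.92 mm → contributes −101 809 mm⁴
Total I = 10 542 497 mm⁴.

I_xx ≈ 1.1 × 10⁷ mm⁴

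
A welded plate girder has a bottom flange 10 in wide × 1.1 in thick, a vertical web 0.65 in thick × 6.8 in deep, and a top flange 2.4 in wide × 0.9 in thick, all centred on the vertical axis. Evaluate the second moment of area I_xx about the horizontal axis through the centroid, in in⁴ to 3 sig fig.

Break the section into simple shapes (no overlaps), measuring from the bottom-left corner of the bounding box.
Bottom plate: 10 × 1.1, A = 11 in², y = 0.55 in, Ī = 1.1092 in⁴.
Web plate: 0.65 × 6.8, A = 4.42 in², y = 4.5 in, Ī = 17.032 in⁴.
Top plate: 2.4 × 0.9, A = 2.16 in², y = 8.35 in, Ī = 0.1458 in⁴.
Centroid: ȳ = ΣA·y / ΣA = 2.5015 in.
Transfer each piece to the horizontal axis through the centroid using Ī + A·d² with d = y − 2.5015:
  bottom plate: d = -1.9515 in → contributes +43 in⁴
  web plate: d = 1.9985 in → contributes +34.686 in⁴
  top plate: d = 5.8485 in → contributes +74.029 in⁴
Total I = 151.71 in⁴.

I_xx ≈ 152 in⁴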